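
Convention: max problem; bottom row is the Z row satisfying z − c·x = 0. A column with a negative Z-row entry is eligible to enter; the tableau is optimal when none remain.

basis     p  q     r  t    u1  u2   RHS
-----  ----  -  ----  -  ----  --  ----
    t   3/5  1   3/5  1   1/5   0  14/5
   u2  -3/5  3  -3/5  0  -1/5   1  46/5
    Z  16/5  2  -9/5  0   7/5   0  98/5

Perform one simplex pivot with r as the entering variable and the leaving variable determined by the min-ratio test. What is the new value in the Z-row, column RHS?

28

Ratio test on column r — row 1: (14/5)/(3/5) = 14/3; row 2: entry -3/5 ≤ 0. Minimum is 14/3 at row 1 (t leaves); pivot element 3/5.
Divide row 1 by 3/5; eliminate column r from the other rows.
Z-row update in column RHS: 98/5 − (-9/5)·(14/3) = 28.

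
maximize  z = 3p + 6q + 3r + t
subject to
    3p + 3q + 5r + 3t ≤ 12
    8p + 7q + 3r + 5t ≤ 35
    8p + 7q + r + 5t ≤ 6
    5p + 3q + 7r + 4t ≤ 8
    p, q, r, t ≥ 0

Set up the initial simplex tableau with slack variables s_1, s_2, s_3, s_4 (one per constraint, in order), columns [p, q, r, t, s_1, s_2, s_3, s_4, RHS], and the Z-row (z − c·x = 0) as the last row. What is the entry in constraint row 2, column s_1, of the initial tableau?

0

Slack s_1 belongs to constraint 1; its column is the unit vector e_1, so the entry in row 2 is 0.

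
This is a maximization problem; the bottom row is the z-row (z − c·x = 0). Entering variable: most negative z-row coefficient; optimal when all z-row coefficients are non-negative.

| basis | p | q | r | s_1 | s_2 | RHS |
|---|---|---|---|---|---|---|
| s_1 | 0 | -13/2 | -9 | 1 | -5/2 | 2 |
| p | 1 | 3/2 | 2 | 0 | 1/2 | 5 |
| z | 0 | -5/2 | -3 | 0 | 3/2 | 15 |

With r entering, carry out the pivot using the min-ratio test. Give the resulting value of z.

45/2

Ratio test on column r — row 1: entry -9 ≤ 0; row 2: 5/2 = 5/2. Minimum is 5/2 at row 2 (p leaves); pivot element 2.
Pivot on row 2; the z-row RHS becomes 15 − (-3)·(5/2) = 45/2.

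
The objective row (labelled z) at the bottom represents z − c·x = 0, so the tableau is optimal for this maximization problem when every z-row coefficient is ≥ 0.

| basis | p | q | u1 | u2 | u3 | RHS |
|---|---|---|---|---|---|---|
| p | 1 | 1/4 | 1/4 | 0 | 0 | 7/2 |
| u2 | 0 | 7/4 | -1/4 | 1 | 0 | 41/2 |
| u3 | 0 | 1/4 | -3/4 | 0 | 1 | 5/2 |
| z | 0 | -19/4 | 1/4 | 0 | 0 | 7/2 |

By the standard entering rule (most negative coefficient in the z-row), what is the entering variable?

q

Negative z-row entries: q: -19/4.
The most negative is -19/4 in column q, so q enters.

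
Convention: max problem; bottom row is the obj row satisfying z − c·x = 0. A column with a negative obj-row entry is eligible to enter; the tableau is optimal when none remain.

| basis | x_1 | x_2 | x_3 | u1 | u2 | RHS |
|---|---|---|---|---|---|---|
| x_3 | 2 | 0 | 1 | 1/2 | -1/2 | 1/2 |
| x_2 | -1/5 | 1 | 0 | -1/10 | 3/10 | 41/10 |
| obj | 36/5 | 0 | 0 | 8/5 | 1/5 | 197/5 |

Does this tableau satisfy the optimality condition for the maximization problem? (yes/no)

yes

Every obj-row coefficient is ≥ 0, so the tableau is optimal.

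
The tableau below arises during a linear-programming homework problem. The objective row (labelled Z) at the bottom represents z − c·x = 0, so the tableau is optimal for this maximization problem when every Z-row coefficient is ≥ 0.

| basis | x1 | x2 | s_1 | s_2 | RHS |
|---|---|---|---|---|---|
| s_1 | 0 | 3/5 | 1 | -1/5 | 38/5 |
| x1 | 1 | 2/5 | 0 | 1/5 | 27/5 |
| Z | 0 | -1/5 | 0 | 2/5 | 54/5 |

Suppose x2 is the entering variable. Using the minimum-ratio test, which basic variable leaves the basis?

s_1

Column x2 entries and ratios — s_1: (38/5)/(3/5) = 38/3; x1: (27/5)/(2/5) = 27/2.
Smallest ratio is 38/3 in the row of s_1, so s_1 leaves.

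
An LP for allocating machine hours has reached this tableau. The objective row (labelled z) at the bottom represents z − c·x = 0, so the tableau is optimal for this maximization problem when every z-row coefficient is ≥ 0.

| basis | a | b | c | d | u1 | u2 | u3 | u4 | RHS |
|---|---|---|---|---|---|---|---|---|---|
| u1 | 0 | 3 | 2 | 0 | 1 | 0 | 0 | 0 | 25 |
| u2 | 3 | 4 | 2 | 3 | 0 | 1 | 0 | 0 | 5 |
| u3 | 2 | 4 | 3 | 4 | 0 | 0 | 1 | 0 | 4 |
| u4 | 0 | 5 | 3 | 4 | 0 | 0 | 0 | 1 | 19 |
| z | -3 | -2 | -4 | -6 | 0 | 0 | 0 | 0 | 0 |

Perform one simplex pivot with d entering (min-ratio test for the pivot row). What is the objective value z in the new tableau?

6

Ratio test on column d — row 1: entry 0 ≤ 0; row 2: 5/3 = 5/3; row 3: 4/4 = 1; row 4: 19/4 = 19/4. Minimum is 1 at row 3 (u3 leaves); pivot element 4.
Pivot on row 3; the z-row RHS becomes 0 − (-6)·1 = 6.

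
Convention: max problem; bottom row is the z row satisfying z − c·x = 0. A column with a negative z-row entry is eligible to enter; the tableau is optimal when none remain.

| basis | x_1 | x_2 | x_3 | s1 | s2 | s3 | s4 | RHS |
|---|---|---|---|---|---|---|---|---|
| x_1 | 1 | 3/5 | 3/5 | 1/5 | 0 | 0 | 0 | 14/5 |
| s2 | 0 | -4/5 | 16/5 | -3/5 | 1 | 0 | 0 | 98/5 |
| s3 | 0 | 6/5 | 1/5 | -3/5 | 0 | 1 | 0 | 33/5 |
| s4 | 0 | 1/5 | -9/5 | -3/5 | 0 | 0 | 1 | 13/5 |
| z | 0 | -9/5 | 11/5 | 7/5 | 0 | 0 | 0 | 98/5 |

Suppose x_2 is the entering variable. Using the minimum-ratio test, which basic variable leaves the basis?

Column x_2 entries and ratios — x_1: (14/5)/(3/5) = 14/3; s2: -4/5 ≤ 0, skip; s3: (33/5)/(6/5) = 11/2; s4: (13/5)/(1/5) = 13.
Smallest ratio is 14/3 in the row of x_1, so x_1 leaves.

x_1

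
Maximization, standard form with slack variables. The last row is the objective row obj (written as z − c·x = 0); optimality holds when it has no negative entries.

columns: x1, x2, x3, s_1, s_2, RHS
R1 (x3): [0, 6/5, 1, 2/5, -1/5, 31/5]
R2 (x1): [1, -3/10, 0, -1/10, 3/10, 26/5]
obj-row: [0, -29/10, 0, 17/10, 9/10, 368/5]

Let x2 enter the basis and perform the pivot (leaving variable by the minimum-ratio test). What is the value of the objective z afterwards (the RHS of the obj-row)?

Ratio test on column x2 — row 1: (31/5)/(6/5) = 31/6; row 2: entry -3/10 ≤ 0. Minimum is 31/6 at row 1 (x3 leaves); pivot element 6/5.
Pivot on row 1; the obj-row RHS becomes 368/5 − (-29/10)·(31/6) = 1063/12.

1063/12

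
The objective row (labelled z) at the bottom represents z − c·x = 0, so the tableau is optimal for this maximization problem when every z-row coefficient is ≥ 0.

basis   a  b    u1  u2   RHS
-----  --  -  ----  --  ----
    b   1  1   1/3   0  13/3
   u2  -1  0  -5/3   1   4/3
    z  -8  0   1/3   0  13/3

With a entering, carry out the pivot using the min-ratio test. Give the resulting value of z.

Ratio test on column a — row 1: (13/3)/1 = 13/3; row 2: entry -1 ≤ 0. Minimum is 13/3 at row 1 (b leaves); pivot element 1.
Pivot on row 1; the z-row RHS becomes 13/3 − (-8)·(13/3) = 39.

39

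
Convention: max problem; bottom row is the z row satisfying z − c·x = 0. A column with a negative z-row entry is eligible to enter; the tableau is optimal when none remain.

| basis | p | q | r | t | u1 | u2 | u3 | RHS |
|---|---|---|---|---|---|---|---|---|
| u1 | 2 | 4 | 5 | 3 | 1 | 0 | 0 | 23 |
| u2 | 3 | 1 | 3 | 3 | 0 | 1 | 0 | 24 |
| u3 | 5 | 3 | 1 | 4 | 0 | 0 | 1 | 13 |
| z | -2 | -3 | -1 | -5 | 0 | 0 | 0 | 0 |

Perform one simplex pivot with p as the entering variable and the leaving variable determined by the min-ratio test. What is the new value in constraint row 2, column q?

-4/5

Ratio test on column p — row 1: 23/2 = 23/2; row 2: 24/3 = 8; row 3: 13/5 = 13/5. Minimum is 13/5 at row 3 (u3 leaves); pivot element 5.
Divide row 3 by 5; eliminate column p from the other rows.
Row 2 update in column q: 1 − 3·(3/5) = -4/5.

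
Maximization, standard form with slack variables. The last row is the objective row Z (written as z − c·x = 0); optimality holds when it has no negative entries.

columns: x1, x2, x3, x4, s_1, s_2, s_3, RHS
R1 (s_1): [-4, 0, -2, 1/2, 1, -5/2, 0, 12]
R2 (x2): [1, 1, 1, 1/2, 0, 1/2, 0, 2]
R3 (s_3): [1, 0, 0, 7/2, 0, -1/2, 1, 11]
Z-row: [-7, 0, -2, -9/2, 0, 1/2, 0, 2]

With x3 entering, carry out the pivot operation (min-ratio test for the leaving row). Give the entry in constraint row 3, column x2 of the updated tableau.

0

Ratio test on column x3 — row 1: entry -2 ≤ 0; row 2: 2/1 = 2; row 3: entry 0 ≤ 0. Minimum is 2 at row 2 (x2 leaves); pivot element 1.
Divide row 2 by 1; eliminate column x3 from the other rows.
Row 3 update in column x2: 0 − 0·1 = 0.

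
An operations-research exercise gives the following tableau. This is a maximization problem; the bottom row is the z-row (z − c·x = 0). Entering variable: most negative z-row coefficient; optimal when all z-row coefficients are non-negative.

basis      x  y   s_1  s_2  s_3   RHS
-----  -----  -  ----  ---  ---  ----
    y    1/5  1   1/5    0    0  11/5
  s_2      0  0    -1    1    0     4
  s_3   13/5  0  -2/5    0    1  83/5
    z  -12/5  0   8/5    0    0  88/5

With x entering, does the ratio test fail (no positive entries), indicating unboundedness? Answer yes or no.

Column x has positive entries in row(s) 1, 3, so the ratio test bounds it — not unbounded.

no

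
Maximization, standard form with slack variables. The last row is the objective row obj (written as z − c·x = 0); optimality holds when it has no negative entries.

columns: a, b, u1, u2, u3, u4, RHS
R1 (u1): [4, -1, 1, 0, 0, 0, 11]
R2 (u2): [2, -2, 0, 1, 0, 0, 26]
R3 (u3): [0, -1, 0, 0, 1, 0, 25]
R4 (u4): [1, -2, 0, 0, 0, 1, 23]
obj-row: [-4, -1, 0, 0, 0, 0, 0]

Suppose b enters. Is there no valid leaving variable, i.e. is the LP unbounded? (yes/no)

yes

Every constraint-row entry in column b is ≤ 0, so increasing b is unbounded.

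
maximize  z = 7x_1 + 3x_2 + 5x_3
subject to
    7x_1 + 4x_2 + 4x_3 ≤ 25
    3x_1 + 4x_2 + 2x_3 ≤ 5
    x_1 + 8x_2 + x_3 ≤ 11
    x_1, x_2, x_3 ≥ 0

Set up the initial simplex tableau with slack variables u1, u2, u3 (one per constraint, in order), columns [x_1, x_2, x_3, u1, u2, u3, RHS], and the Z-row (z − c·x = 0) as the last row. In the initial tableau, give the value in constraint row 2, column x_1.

Constraint 2 has coefficient 3 on x_1.

3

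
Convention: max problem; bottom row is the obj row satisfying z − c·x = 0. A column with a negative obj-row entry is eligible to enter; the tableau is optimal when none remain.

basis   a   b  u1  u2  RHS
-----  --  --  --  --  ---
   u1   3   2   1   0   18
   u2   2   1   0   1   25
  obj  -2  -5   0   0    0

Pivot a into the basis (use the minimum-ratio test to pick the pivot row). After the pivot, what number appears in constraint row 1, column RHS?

6

Ratio test on column a — row 1: 18/3 = 6; row 2: 25/2 = 25/2. Minimum is 6 at row 1 (u1 leaves); pivot element 3.
Divide row 1 by 3; eliminate column a from the other rows.
In the new row 1, the RHS entry is the old entry divided by the pivot: 18/3 = 6.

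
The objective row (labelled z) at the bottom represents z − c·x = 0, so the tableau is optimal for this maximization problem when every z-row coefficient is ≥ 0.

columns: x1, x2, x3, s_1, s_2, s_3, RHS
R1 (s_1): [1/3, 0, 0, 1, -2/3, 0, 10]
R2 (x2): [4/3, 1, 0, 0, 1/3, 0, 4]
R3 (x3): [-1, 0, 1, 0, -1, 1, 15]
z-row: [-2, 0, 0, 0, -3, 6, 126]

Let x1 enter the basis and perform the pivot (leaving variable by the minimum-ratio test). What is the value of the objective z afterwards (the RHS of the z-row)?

Ratio test on column x1 — row 1: 10/(1/3) = 30; row 2: 4/(4/3) = 3; row 3: entry -1 ≤ 0. Minimum is 3 at row 2 (x2 leaves); pivot element 4/3.
Pivot on row 2; the z-row RHS becomes 126 − (-2)·3 = 132.

132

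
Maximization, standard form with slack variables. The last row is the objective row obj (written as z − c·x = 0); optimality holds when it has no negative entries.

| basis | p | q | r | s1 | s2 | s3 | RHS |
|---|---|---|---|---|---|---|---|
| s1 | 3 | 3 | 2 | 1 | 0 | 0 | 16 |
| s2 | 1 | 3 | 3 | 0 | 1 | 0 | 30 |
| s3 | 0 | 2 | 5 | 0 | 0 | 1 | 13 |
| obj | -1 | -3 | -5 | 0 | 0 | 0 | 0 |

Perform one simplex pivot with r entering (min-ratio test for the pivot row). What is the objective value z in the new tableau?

Ratio test on column r — row 1: 16/2 = 8; row 2: 30/3 = 10; row 3: 13/5 = 13/5. Minimum is 13/5 at row 3 (s3 leaves); pivot element 5.
Pivot on row 3; the obj-row RHS becomes 0 − (-5)·(13/5) = 13.

13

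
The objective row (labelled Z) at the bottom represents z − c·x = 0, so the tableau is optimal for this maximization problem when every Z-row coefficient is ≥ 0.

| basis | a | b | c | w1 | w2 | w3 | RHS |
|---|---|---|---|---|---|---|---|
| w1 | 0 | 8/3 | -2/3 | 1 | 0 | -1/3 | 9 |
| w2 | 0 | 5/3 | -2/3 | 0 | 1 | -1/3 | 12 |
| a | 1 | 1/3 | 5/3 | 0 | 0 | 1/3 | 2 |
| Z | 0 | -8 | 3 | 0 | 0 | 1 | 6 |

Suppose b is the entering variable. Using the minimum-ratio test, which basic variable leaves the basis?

w1

Column b entries and ratios — w1: 9/(8/3) = 27/8; w2: 12/(5/3) = 36/5; a: 2/(1/3) = 6.
Smallest ratio is 27/8 in the row of w1, so w1 leaves.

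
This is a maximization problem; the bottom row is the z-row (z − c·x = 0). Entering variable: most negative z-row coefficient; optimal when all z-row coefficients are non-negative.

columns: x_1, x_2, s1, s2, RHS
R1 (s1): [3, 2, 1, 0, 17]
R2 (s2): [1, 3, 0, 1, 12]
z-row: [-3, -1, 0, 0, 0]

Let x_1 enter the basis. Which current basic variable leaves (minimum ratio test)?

s1

Column x_1 entries and ratios — s1: 17/3 = 17/3; s2: 12/1 = 12.
Smallest ratio is 17/3 in the row of s1, so s1 leaves.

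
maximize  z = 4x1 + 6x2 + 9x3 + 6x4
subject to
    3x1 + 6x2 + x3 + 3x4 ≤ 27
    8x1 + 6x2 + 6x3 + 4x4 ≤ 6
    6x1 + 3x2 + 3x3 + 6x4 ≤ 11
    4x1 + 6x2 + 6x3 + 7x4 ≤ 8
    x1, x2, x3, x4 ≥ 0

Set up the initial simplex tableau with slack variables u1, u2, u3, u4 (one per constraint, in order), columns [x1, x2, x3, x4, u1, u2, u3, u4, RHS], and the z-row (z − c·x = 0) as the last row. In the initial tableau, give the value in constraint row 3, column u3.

Slack u3 belongs to constraint 3; its column is the unit vector e_3, so the entry in row 3 is 1.

1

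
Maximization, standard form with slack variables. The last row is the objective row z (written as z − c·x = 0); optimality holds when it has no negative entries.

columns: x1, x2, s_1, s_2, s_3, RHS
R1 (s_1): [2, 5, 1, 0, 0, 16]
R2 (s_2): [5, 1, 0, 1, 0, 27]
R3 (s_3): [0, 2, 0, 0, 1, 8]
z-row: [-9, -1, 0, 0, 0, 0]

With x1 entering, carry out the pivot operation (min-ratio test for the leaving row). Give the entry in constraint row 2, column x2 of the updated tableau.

Ratio test on column x1 — row 1: 16/2 = 8; row 2: 27/5 = 27/5; row 3: entry 0 ≤ 0. Minimum is 27/5 at row 2 (s_2 leaves); pivot element 5.
Divide row 2 by 5; eliminate column x1 from the other rows.
In the new row 2, the x2 entry is the old entry divided by the pivot: 1/5 = 1/5.

1/5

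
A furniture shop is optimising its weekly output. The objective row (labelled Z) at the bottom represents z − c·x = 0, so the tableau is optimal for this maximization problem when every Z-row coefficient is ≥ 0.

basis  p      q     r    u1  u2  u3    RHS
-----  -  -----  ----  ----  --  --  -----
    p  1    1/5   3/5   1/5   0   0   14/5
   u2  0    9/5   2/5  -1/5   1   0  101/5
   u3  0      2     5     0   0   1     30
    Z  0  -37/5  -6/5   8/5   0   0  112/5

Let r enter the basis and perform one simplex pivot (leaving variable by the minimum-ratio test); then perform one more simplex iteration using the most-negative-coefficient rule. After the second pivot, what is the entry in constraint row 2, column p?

-2/5

Ratio test on column r — row 1: (14/5)/(3/5) = 14/3; row 2: (101/5)/(2/5) = 101/2; row 3: 30/5 = 6. Minimum is 14/3 at row 1 (p leaves); pivot element 3/5.
Divide row 1 by 3/5; eliminate column r from the other rows.
Second iteration: most negative Z-row entry is -7 in column q, so q enters.
Ratio test on column q — row 1: (14/3)/(1/3) = 14; row 2: (55/3)/(5/3) = 11; row 3: (20/3)/(1/3) = 20. Minimum is 11 at row 2 (u2 leaves); pivot element 5/3.
Divide row 2 by 5/3; eliminate column q from the other rows.
After both pivots, the entry at constraint row 2, column p is -2/5.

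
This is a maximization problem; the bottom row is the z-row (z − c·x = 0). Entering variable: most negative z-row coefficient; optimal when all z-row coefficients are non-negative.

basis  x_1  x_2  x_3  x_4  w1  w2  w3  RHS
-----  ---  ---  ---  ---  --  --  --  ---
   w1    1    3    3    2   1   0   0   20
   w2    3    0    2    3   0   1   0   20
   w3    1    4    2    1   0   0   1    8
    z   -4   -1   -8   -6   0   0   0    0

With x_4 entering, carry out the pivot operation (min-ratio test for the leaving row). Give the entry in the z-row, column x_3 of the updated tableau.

-4

Ratio test on column x_4 — row 1: 20/2 = 10; row 2: 20/3 = 20/3; row 3: 8/1 = 8. Minimum is 20/3 at row 2 (w2 leaves); pivot element 3.
Divide row 2 by 3; eliminate column x_4 from the other rows.
z-row update in column x_3: -8 − (-6)·(2/3) = -4.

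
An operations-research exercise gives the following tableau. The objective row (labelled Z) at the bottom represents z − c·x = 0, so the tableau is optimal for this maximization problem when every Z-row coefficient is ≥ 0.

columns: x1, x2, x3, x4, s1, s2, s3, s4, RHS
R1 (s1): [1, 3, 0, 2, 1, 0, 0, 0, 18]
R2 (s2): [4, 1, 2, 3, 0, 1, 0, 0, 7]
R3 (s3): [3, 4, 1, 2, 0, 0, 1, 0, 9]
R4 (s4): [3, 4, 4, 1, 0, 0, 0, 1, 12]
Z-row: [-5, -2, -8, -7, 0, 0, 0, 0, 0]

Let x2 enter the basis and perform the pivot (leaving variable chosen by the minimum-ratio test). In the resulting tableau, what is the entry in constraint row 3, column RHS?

Ratio test on column x2 — row 1: 18/3 = 6; row 2: 7/1 = 7; row 3: 9/4 = 9/4; row 4: 12/4 = 3. Minimum is 9/4 at row 3 (s3 leaves); pivot element 4.
Divide row 3 by 4; eliminate column x2 from the other rows.
In the new row 3, the RHS entry is the old entry divided by the pivot: 9/4 = 9/4.

9/4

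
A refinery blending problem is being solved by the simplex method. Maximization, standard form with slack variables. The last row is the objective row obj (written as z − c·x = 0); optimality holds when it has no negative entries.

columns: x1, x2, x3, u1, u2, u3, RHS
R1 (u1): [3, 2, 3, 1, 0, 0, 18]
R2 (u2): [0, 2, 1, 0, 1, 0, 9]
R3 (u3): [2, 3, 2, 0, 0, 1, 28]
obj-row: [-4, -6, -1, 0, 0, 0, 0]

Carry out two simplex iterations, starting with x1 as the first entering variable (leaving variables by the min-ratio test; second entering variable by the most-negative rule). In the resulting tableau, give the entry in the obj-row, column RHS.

Ratio test on column x1 — row 1: 18/3 = 6; row 2: entry 0 ≤ 0; row 3: 28/2 = 14. Minimum is 6 at row 1 (u1 leaves); pivot element 3.
Divide row 1 by 3; eliminate column x1 from the other rows.
Second iteration: most negative obj-row entry is -10/3 in column x2, so x2 enters.
Ratio test on column x2 — row 1: 6/(2/3) = 9; row 2: 9/2 = 9/2; row 3: 16/(5/3) = 48/5. Minimum is 9/2 at row 2 (u2 leaves); pivot element 2.
Divide row 2 by 2; eliminate column x2 from the other rows.
After both pivots, the entry at the obj-row, column RHS is 39.

39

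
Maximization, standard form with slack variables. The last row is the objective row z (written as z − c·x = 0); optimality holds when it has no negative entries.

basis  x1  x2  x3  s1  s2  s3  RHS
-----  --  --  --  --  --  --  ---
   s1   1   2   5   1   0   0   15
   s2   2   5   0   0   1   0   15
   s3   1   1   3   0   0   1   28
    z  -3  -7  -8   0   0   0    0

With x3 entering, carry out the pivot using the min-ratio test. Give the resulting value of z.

24

Ratio test on column x3 — row 1: 15/5 = 3; row 2: entry 0 ≤ 0; row 3: 28/3 = 28/3. Minimum is 3 at row 1 (s1 leaves); pivot element 5.
Pivot on row 1; the z-row RHS becomes 0 − (-8)·3 = 24.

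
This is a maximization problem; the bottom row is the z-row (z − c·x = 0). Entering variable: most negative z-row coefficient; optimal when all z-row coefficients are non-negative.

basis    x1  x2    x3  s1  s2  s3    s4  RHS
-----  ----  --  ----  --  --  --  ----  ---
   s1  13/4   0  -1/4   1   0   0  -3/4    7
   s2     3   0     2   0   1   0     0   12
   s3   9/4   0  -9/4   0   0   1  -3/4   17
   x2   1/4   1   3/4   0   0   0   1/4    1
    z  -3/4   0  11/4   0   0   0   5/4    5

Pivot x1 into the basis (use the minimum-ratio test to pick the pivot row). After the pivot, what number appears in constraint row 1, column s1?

Ratio test on column x1 — row 1: 7/(13/4) = 28/13; row 2: 12/3 = 4; row 3: 17/(9/4) = 68/9; row 4: 1/(1/4) = 4. Minimum is 28/13 at row 1 (s1 leaves); pivot element 13/4.
Divide row 1 by 13/4; eliminate column x1 from the other rows.
In the new row 1, the s1 entry is the old entry divided by the pivot: 1/(13/4) = 4/13.

4/13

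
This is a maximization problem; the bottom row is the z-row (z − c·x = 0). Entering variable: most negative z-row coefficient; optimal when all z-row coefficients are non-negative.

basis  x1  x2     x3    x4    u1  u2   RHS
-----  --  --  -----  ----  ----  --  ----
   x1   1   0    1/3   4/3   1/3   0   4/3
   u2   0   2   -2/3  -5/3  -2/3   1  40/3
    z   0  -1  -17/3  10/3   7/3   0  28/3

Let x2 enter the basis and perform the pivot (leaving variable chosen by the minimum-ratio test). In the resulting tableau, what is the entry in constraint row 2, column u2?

1/2

Ratio test on column x2 — row 1: entry 0 ≤ 0; row 2: (40/3)/2 = 20/3. Minimum is 20/3 at row 2 (u2 leaves); pivot element 2.
Divide row 2 by 2; eliminate column x2 from the other rows.
In the new row 2, the u2 entry is the old entry divided by the pivot: 1/2 = 1/2.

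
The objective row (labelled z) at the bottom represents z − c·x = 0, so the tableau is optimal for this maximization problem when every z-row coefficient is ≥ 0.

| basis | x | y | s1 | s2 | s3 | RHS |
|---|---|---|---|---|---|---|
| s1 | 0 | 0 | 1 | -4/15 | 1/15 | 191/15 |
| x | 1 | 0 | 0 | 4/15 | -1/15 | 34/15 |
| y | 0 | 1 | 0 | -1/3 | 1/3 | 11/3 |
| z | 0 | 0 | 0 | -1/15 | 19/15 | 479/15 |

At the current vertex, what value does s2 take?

s2 is not in the basis, so in the current basic feasible solution s2 = 0.

0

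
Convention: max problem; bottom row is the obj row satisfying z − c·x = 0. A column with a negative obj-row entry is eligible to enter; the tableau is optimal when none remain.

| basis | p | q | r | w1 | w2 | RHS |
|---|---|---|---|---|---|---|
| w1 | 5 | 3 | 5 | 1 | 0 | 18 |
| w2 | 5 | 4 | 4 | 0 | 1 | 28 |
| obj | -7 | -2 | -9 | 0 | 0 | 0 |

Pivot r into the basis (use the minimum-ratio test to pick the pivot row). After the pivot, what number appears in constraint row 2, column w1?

Ratio test on column r — row 1: 18/5 = 18/5; row 2: 28/4 = 7. Minimum is 18/5 at row 1 (w1 leaves); pivot element 5.
Divide row 1 by 5; eliminate column r from the other rows.
Row 2 update in column w1: 0 − 4·(1/5) = -4/5.

-4/5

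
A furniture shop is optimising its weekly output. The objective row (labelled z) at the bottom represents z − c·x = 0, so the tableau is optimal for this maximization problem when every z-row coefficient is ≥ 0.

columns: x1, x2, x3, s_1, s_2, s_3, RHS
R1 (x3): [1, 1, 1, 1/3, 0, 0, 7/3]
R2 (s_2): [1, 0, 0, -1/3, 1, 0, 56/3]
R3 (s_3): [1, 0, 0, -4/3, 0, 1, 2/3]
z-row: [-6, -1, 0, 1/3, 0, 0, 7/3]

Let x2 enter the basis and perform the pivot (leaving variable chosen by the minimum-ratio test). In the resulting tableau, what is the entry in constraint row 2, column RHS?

Ratio test on column x2 — row 1: (7/3)/1 = 7/3; row 2: entry 0 ≤ 0; row 3: entry 0 ≤ 0. Minimum is 7/3 at row 1 (x3 leaves); pivot element 1.
Divide row 1 by 1; eliminate column x2 from the other rows.
Row 2 update in column RHS: 56/3 − 0·(7/3) = 56/3.

56/3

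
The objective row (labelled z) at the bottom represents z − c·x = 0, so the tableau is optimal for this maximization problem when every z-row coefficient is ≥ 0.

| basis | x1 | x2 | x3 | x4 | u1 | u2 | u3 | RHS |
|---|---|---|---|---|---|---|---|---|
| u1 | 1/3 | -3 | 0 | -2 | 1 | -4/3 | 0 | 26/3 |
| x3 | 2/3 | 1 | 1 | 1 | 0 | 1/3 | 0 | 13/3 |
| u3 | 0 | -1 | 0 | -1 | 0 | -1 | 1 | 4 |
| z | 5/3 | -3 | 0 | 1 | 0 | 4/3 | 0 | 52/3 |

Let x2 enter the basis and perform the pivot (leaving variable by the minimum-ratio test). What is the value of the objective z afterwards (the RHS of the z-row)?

Ratio test on column x2 — row 1: entry -3 ≤ 0; row 2: (13/3)/1 = 13/3; row 3: entry -1 ≤ 0. Minimum is 13/3 at row 2 (x3 leaves); pivot element 1.
Pivot on row 2; the z-row RHS becomes 52/3 − (-3)·(13/3) = 91/3.

91/3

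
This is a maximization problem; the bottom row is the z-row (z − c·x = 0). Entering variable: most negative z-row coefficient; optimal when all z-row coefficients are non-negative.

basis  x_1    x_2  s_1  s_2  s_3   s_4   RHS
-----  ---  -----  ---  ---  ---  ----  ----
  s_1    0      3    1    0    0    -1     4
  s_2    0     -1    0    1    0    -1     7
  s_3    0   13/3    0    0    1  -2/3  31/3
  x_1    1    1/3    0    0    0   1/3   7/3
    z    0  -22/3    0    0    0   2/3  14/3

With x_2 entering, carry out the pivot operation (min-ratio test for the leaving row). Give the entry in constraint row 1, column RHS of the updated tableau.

Ratio test on column x_2 — row 1: 4/3 = 4/3; row 2: entry -1 ≤ 0; row 3: (31/3)/(13/3) = 31/13; row 4: (7/3)/(1/3) = 7. Minimum is 4/3 at row 1 (s_1 leaves); pivot element 3.
Divide row 1 by 3; eliminate column x_2 from the other rows.
In the new row 1, the RHS entry is the old entry divided by the pivot: 4/3 = 4/3.

4/3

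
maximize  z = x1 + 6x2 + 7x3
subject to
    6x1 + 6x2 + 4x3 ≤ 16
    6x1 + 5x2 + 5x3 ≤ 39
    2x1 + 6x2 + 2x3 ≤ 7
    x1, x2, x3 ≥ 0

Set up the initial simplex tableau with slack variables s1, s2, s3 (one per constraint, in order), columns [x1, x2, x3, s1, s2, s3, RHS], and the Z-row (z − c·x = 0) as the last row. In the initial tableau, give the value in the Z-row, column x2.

-6

The Z-row carries the negated objective coefficients: the x2 entry is -6.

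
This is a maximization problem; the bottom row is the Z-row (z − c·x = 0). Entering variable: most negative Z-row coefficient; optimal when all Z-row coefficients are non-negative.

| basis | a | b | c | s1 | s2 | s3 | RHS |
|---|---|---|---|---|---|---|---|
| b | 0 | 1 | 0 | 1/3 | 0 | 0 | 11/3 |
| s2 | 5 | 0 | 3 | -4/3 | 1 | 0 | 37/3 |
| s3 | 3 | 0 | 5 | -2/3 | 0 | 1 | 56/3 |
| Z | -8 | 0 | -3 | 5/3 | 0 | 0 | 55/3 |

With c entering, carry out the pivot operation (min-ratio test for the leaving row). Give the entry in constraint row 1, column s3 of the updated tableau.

0

Ratio test on column c — row 1: entry 0 ≤ 0; row 2: (37/3)/3 = 37/9; row 3: (56/3)/5 = 56/15. Minimum is 56/15 at row 3 (s3 leaves); pivot element 5.
Divide row 3 by 5; eliminate column c from the other rows.
Row 1 update in column s3: 0 − 0·(1/5) = 0.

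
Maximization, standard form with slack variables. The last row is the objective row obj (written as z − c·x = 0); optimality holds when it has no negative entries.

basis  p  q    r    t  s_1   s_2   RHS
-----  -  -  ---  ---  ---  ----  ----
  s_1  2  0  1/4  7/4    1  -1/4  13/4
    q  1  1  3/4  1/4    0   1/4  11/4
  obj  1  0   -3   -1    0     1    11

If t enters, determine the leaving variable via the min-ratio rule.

Column t entries and ratios — s_1: (13/4)/(7/4) = 13/7; q: (11/4)/(1/4) = 11.
Smallest ratio is 13/7 in the row of s_1, so s_1 leaves.

s_1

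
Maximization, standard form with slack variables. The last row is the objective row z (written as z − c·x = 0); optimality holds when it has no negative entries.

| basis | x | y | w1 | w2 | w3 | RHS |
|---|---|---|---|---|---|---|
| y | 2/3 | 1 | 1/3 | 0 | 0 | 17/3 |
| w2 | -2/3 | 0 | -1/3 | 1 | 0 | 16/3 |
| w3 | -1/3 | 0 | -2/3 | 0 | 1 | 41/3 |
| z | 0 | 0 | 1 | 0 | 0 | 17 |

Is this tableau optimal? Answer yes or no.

yes

Every z-row coefficient is ≥ 0, so the tableau is optimal.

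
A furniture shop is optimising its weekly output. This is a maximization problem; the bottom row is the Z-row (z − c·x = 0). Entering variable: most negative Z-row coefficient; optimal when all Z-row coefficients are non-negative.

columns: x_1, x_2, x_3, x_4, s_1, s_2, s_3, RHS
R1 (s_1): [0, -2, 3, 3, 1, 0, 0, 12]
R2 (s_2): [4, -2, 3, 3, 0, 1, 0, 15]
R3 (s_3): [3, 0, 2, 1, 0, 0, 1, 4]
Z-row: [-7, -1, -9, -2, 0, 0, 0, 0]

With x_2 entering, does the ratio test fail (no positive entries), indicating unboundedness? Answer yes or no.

Every constraint-row entry in column x_2 is ≤ 0, so increasing x_2 is unbounded.

yes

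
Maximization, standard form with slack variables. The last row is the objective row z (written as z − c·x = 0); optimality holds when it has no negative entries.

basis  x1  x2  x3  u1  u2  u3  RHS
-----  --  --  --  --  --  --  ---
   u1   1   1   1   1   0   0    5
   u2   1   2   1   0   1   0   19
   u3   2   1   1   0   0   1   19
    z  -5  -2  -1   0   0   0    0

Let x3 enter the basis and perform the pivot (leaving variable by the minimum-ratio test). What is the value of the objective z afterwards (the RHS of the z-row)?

5

Ratio test on column x3 — row 1: 5/1 = 5; row 2: 19/1 = 19; row 3: 19/1 = 19. Minimum is 5 at row 1 (u1 leaves); pivot element 1.
Pivot on row 1; the z-row RHS becomes 0 − (-1)·5 = 5.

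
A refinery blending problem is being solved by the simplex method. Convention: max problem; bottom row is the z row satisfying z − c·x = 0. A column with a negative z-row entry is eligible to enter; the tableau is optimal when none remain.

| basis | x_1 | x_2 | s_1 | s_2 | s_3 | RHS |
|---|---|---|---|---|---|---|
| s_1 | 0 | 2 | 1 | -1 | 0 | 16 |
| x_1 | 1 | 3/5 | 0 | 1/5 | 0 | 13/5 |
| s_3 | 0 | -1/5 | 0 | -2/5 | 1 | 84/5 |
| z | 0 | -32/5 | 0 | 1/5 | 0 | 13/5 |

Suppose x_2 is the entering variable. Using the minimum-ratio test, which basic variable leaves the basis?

x_1

Column x_2 entries and ratios — s_1: 16/2 = 8; x_1: (13/5)/(3/5) = 13/3; s_3: -1/5 ≤ 0, skip.
Smallest ratio is 13/3 in the row of x_1, so x_1 leaves.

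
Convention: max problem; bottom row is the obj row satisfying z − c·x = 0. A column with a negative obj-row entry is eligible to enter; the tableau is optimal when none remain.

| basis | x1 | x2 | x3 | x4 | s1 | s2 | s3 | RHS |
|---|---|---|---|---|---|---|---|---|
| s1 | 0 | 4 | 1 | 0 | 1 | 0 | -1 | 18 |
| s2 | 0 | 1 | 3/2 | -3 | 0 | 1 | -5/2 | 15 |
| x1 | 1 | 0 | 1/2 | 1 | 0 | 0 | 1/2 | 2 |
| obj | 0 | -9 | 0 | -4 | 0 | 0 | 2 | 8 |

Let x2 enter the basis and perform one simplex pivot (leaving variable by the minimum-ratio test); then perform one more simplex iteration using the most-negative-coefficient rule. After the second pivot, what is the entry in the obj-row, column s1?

9/4

Ratio test on column x2 — row 1: 18/4 = 9/2; row 2: 15/1 = 15; row 3: entry 0 ≤ 0. Minimum is 9/2 at row 1 (s1 leaves); pivot element 4.
Divide row 1 by 4; eliminate column x2 from the other rows.
Second iteration: most negative obj-row entry is -4 in column x4, so x4 enters.
Ratio test on column x4 — row 1: entry 0 ≤ 0; row 2: entry -3 ≤ 0; row 3: 2/1 = 2. Minimum is 2 at row 3 (x1 leaves); pivot element 1.
Divide row 3 by 1; eliminate column x4 from the other rows.
After both pivots, the entry at the obj-row, column s1 is 9/4.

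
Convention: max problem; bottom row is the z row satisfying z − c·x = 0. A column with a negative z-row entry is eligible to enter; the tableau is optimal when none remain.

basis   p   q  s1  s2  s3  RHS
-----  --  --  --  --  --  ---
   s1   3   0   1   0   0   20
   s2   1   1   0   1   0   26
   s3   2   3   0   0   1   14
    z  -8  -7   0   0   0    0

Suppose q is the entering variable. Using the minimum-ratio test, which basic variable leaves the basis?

Column q entries and ratios — s1: 0 ≤ 0, skip; s2: 26/1 = 26; s3: 14/3 = 14/3.
Smallest ratio is 14/3 in the row of s3, so s3 leaves.

s3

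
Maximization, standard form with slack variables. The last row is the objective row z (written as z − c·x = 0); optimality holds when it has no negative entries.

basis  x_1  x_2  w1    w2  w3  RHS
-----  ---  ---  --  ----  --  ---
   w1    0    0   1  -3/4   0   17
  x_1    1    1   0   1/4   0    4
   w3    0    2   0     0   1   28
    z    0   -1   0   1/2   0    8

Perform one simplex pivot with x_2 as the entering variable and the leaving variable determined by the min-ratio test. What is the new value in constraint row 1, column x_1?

0

Ratio test on column x_2 — row 1: entry 0 ≤ 0; row 2: 4/1 = 4; row 3: 28/2 = 14. Minimum is 4 at row 2 (x_1 leaves); pivot element 1.
Divide row 2 by 1; eliminate column x_2 from the other rows.
Row 1 update in column x_1: 0 − 0·1 = 0.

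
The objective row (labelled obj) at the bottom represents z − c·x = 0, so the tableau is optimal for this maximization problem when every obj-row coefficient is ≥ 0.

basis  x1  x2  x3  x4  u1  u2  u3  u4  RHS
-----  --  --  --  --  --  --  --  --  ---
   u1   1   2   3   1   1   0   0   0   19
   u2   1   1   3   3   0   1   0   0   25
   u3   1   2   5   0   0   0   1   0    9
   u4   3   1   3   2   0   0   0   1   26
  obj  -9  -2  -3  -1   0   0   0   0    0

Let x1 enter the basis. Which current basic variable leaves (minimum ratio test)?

Column x1 entries and ratios — u1: 19/1 = 19; u2: 25/1 = 25; u3: 9/1 = 9; u4: 26/3 = 26/3.
Smallest ratio is 26/3 in the row of u4, so u4 leaves.

u4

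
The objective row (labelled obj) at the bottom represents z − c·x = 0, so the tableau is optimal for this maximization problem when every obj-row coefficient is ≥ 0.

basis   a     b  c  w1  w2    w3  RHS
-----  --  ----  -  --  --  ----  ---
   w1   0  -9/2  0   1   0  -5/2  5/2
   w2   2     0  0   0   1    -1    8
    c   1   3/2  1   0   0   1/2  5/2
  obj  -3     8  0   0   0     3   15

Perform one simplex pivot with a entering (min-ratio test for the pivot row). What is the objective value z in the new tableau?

Ratio test on column a — row 1: entry 0 ≤ 0; row 2: 8/2 = 4; row 3: (5/2)/1 = 5/2. Minimum is 5/2 at row 3 (c leaves); pivot element 1.
Pivot on row 3; the obj-row RHS becomes 15 − (-3)·(5/2) = 45/2.

45/2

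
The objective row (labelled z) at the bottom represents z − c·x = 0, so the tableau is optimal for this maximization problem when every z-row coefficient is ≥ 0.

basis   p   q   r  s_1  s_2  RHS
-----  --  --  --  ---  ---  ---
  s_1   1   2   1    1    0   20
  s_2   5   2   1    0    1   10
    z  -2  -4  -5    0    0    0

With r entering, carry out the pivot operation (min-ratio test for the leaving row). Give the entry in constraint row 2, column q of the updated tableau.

Ratio test on column r — row 1: 20/1 = 20; row 2: 10/1 = 10. Minimum is 10 at row 2 (s_2 leaves); pivot element 1.
Divide row 2 by 1; eliminate column r from the other rows.
In the new row 2, the q entry is the old entry divided by the pivot: 2/1 = 2.

2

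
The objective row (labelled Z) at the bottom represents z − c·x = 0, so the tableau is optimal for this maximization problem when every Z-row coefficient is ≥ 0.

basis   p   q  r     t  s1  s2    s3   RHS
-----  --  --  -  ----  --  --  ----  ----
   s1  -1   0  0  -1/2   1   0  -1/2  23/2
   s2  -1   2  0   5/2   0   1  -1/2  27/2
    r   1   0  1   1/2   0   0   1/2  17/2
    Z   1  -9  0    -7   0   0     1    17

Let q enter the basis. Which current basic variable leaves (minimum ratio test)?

s2

Column q entries and ratios — s1: 0 ≤ 0, skip; s2: (27/2)/2 = 27/4; r: 0 ≤ 0, skip.
Smallest ratio is 27/4 in the row of s2, so s2 leaves.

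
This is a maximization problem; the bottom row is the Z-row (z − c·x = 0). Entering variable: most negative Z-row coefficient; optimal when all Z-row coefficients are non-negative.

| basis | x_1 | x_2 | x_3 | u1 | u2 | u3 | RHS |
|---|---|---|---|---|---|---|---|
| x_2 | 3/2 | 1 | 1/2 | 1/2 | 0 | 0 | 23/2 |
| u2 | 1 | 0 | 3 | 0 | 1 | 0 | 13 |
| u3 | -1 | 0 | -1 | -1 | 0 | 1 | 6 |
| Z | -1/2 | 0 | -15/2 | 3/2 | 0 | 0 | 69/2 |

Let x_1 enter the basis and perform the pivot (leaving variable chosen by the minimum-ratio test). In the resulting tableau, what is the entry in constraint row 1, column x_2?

Ratio test on column x_1 — row 1: (23/2)/(3/2) = 23/3; row 2: 13/1 = 13; row 3: entry -1 ≤ 0. Minimum is 23/3 at row 1 (x_2 leaves); pivot element 3/2.
Divide row 1 by 3/2; eliminate column x_1 from the other rows.
In the new row 1, the x_2 entry is the old entry divided by the pivot: 1/(3/2) = 2/3.

2/3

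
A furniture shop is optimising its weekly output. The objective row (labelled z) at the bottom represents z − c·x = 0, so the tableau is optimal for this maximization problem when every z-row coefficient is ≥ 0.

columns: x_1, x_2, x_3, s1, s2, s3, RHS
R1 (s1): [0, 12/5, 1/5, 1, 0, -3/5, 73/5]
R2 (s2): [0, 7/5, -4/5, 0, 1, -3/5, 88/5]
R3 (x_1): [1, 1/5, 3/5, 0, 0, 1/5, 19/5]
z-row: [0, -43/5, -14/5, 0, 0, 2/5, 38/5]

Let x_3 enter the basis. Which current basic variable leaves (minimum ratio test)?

x_1

Column x_3 entries and ratios — s1: (73/5)/(1/5) = 73; s2: -4/5 ≤ 0, skip; x_1: (19/5)/(3/5) = 19/3.
Smallest ratio is 19/3 in the row of x_1, so x_1 leaves.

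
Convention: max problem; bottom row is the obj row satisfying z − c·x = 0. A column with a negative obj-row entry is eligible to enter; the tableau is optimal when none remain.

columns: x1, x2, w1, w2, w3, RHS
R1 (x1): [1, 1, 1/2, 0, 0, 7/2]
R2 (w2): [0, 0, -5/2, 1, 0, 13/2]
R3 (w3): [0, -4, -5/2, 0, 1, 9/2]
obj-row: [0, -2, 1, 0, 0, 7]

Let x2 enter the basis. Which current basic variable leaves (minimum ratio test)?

Column x2 entries and ratios — x1: (7/2)/1 = 7/2; w2: 0 ≤ 0, skip; w3: -4 ≤ 0, skip.
Smallest ratio is 7/2 in the row of x1, so x1 leaves.

x1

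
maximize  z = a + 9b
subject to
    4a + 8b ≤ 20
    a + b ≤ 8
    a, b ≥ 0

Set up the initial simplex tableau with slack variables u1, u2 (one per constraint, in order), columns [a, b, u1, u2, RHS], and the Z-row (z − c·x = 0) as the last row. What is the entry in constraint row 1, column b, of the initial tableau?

Constraint 1 has coefficient 8 on b.

8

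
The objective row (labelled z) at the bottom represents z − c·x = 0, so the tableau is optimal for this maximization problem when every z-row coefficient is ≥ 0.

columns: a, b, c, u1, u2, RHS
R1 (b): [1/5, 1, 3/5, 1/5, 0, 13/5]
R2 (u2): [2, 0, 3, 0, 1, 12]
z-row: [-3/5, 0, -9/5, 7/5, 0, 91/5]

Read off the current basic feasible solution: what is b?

b is basic (row 1); its value is the RHS of that row, 13/5.

13/5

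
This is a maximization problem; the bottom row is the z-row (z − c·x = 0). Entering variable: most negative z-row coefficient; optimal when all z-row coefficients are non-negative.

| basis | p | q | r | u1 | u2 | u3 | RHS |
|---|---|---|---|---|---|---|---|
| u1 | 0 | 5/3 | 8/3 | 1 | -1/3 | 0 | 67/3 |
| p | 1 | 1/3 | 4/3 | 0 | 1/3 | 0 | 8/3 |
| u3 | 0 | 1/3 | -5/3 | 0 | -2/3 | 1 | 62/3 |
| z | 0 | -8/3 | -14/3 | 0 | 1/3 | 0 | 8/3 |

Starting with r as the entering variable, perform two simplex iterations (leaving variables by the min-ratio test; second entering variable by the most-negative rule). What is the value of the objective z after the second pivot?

24

Ratio test on column r — row 1: (67/3)/(8/3) = 67/8; row 2: (8/3)/(4/3) = 2; row 3: entry -5/3 ≤ 0. Minimum is 2 at row 2 (p leaves); pivot element 4/3.
Pivot on row 2; the z-row RHS becomes 8/3 − (-14/3)·2 = 12.
Next entering variable (most negative z-row entry -3/2): q.
Ratio test on column q — row 1: 17/1 = 17; row 2: 2/(1/4) = 8; row 3: 24/(3/4) = 32. Minimum is 8 at row 2 (r leaves); pivot element 1/4.
After the second pivot the z-row RHS is 12 − (-3/2)·8 = 24.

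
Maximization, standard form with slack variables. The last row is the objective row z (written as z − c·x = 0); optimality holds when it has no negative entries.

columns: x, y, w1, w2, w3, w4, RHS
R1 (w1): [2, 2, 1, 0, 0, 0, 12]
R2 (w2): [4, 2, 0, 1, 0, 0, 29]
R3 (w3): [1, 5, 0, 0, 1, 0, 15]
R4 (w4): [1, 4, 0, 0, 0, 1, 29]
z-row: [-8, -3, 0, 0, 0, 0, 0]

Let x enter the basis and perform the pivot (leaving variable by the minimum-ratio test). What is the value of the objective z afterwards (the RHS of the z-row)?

Ratio test on column x — row 1: 12/2 = 6; row 2: 29/4 = 29/4; row 3: 15/1 = 15; row 4: 29/1 = 29. Minimum is 6 at row 1 (w1 leaves); pivot element 2.
Pivot on row 1; the z-row RHS becomes 0 − (-8)·6 = 48.

48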